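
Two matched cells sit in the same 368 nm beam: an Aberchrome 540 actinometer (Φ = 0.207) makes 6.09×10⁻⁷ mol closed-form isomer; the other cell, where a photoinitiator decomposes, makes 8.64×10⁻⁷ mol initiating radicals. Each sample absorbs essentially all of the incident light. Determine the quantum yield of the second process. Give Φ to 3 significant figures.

Photons absorbed by the actinometer: 6.09×10⁻⁷ / 0.207 = 2.942×10⁻⁶ mol.
Φ(unknown) = 8.64×10⁻⁷ / 2.942×10⁻⁶ = 0.294.

Φ = 0.294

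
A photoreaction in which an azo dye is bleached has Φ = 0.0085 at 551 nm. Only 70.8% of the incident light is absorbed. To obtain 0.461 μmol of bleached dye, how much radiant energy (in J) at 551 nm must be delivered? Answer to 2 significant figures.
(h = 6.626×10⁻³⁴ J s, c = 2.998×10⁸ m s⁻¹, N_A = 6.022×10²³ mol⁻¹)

Product: 0.461 μmol = 4.61×10⁻⁷ mol.
Photons that must be absorbed: 4.61×10⁻⁷ / 0.0085 = 5.424×10⁻⁵ mol.
Incident photons needed: 5.424×10⁻⁵ / 0.708 = 7.661×10⁻⁵ mol.
Photon energy: hc/λ = 3.605×10⁻¹⁹ J; per mole, 2.171×10⁵ J mol⁻¹.
Energy required: 7.661×10⁻⁵ × 2.171×10⁵ = 17 J.

17 J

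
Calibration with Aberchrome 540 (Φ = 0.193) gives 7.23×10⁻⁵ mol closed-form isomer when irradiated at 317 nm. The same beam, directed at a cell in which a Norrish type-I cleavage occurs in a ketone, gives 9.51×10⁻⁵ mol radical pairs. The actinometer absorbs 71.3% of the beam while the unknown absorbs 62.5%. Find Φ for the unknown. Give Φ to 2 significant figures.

Photons absorbed by the actinometer: 7.23×10⁻⁵ / 0.193 = 3.746×10⁻⁴ mol.
Incident flux: 3.746×10⁻⁴ / 0.713 = 5.254×10⁻⁴ einstein.
Absorbed by unknown: 0.625 × 5.254×10⁻⁴ = 3.284×10⁻⁴ mol.
Φ(unknown) = 9.51×10⁻⁵ / 3.284×10⁻⁴ = 0.29.

Φ = 0.29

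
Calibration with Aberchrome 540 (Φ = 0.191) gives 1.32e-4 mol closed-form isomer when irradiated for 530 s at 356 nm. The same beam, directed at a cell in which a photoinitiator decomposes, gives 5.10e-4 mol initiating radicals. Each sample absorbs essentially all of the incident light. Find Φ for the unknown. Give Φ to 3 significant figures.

Φ = 0.738

Photons absorbed by the actinometer: 1.32e-4 / 0.191 = 6.911e-4 mol.
Φ(unknown) = 5.10e-4 / 6.911e-4 = 0.738.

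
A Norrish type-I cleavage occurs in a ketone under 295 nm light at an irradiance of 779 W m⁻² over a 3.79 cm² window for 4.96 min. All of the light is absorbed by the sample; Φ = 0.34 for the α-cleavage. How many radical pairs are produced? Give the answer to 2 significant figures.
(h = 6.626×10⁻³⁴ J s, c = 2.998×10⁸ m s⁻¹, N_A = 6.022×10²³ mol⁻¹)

Photon energy at 295 nm: hc/λ = (6.626×10⁻³⁴)(2.998×10⁸)/(295×10⁻⁹) = 6.734×10⁻¹⁹ J.
Energy delivered: (779 W m⁻²)(3.79×10⁻⁴ m²)(297.6 s) = 87.86 J.
Photons incident: 87.86 / 6.734×10⁻¹⁹ = 1.305×10²⁰, i.e. 1.305×10²⁰/6.022×10²³ = 2.167×10⁻⁴ mol.
Product: Φ × n_abs = 0.34 × 2.167×10⁻⁴ = 7.368×10⁻⁵ mol.
As a count: 7.368×10⁻⁵ × 6.022×10²³ = 4.4×10¹⁹.

4.4×10¹⁹ radical pairs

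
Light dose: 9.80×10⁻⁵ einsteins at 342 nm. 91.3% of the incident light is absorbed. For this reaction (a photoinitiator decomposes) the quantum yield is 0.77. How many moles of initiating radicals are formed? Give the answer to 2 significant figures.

6.9×10⁻⁵ mol

Photons absorbed: 0.913 × 9.80×10⁻⁵ = 8.947×10⁻⁵ mol.
Product: Φ × n_abs = 0.77 × 8.947×10⁻⁵ = 6.889×10⁻⁵ mol.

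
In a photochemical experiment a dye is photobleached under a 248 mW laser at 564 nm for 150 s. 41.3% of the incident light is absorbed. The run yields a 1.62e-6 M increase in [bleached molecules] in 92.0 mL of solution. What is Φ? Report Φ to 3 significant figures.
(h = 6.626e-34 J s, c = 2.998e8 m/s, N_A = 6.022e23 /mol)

Φ = 0.00206

Product: (1.62e-6 M)(0.092 L) = 1.490e-7 mol.
Photon energy at 564 nm: hc/λ = (6.626e-34)(2.998e8)/(564e-9) = 3.522e-19 J.
Energy delivered: (248 mW)(150 s) = 37.20 J.
Photons incident: 37.20 / 3.522e-19 = 1.056e20, i.e. 1.056e20/6.022e23 = 1.754e-4 mol.
Photons absorbed: 0.413 × 1.754e-4 = 7.244e-5 mol.
Φ = 1.490e-7 mol / 7.244e-5 mol photons = 0.00206.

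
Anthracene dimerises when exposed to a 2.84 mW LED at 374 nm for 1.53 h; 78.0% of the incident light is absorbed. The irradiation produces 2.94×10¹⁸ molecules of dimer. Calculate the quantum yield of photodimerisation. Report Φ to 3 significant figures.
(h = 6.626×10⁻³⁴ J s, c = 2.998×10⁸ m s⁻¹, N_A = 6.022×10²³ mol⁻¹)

Product: 2.94×10¹⁸ / 6.022×10²³ = 4.882×10⁻⁶ mol.
Photon energy at 374 nm: hc/λ = (6.626×10⁻³⁴)(2.998×10⁸)/(374×10⁻⁹) = 5.311×10⁻¹⁹ J.
Energy delivered: (2.84 mW)(5508 s) = 15.64 J.
Photons incident: 15.64 / 5.311×10⁻¹⁹ = 2.945×10¹⁹, i.e. 2.945×10¹⁹/6.022×10²³ = 4.890×10⁻⁵ mol.
Photons absorbed: 0.780 × 4.890×10⁻⁵ = 3.814×10⁻⁵ mol.
Φ = 4.882×10⁻⁶ mol / 3.814×10⁻⁵ mol photons = 0.128.

Φ = 0.128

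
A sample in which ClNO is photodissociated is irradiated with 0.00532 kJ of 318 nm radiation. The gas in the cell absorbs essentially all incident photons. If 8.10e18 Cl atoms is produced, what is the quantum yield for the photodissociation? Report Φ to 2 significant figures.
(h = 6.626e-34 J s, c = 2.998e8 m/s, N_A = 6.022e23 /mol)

Product: 8.10e18 / 6.022e23 = 1.345e-5 mol.
Photon energy at 318 nm: hc/λ = (6.626e-34)(2.998e8)/(318e-9) = 6.247e-19 J.
Incident energy: 0.00532 kJ = 5.32 J.
Photons incident: 5.32 / 6.247e-19 = 8.516e18, i.e. 8.516e18/6.022e23 = 1.414e-5 mol.
Φ = 1.345e-5 mol / 1.414e-5 mol photons = 0.95.

Φ = 0.95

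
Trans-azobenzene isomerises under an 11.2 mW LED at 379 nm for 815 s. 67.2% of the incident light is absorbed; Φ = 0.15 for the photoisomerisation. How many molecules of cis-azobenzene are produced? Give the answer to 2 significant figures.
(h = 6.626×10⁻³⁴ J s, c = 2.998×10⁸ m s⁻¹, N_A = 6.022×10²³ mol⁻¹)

1.8×10¹⁸ molecules

Photon energy at 379 nm: hc/λ = (6.626×10⁻³⁴)(2.998×10⁸)/(379×10⁻⁹) = 5.241×10⁻¹⁹ J.
Energy delivered: (11.2 mW)(815 s) = 9.128 J.
Photons incident: 9.128 / 5.241×10⁻¹⁹ = 1.742×10¹⁹, i.e. 1.742×10¹⁹/6.022×10²³ = 2.893×10⁻⁵ mol.
Photons absorbed: 0.672 × 2.893×10⁻⁵ = 1.944×10⁻⁵ mol.
Product: Φ × n_abs = 0.15 × 1.944×10⁻⁵ = 2.916×10⁻⁶ mol.
As a count: 2.916×10⁻⁶ × 6.022×10²³ = 1.8×10¹⁸.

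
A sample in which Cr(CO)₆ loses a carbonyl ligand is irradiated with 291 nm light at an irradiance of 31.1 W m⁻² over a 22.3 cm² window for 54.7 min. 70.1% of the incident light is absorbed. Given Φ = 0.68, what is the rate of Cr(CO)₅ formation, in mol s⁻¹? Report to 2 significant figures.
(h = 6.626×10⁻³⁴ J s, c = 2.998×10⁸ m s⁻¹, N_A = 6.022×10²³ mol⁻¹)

Photon energy at 291 nm: hc/λ = (6.626×10⁻³⁴)(2.998×10⁸)/(291×10⁻⁹) = 6.826×10⁻¹⁹ J.
Energy delivered: (31.1 W m⁻²)(22.3×10⁻⁴ m²)(3282 s) = 227.6 J.
Photons incident: 227.6 / 6.826×10⁻¹⁹ = 3.334×10²⁰, i.e. 3.334×10²⁰/6.022×10²³ = 5.536×10⁻⁴ mol.
Photons absorbed: 0.701 × 5.536×10⁻⁴ = 3.881×10⁻⁴ mol.
Product formed: 0.68 × 3.881×10⁻⁴ = 2.639×10⁻⁴ mol.
Rate: 2.639×10⁻⁴ / 3282 s = 8.0×10⁻⁸ mol s⁻¹.

8.0×10⁻⁸ mol s⁻¹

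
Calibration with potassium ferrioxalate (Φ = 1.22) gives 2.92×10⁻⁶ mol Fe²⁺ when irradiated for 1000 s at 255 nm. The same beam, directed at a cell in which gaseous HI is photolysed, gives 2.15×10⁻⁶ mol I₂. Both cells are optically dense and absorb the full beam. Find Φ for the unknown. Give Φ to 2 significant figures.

Φ = 0.90

Photons absorbed by the actinometer: 2.92×10⁻⁶ / 1.22 = 2.393×10⁻⁶ mol.
Φ(unknown) = 2.15×10⁻⁶ / 2.393×10⁻⁶ = 0.90.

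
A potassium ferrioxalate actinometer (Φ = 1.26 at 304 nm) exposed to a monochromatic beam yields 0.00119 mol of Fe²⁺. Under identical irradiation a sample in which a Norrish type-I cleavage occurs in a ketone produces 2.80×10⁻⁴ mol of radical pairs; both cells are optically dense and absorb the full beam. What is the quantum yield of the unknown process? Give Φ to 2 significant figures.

Photons absorbed by the actinometer: 0.00119 / 1.26 = 9.444×10⁻⁴ mol.
Φ(unknown) = 2.80×10⁻⁴ / 9.444×10⁻⁴ = 0.30.

Φ = 0.30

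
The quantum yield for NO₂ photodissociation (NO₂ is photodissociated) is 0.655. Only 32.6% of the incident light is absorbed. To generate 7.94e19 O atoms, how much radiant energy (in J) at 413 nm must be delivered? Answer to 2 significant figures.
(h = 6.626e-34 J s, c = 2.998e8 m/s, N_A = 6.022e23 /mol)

180 J

Product: 7.94e19 / 6.022e23 = 1.318e-4 mol.
Photons that must be absorbed: 1.318e-4 / 0.655 = 2.012e-4 mol.
Incident photons needed: 2.012e-4 / 0.326 = 6.172e-4 mol.
Photon energy: hc/λ = 4.810e-19 J; per mole, 2.897e5 J mol⁻¹.
Energy required: 6.172e-4 × 2.897e5 = 180 J.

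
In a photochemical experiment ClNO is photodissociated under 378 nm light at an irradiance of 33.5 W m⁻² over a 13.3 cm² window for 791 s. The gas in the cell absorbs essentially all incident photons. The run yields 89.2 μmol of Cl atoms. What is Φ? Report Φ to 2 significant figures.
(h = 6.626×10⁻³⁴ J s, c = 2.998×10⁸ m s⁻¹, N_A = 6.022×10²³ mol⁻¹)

Φ = 0.80

Product: 89.2 μmol = 8.92×10⁻⁵ mol.
Photon energy at 378 nm: hc/λ = (6.626×10⁻³⁴)(2.998×10⁸)/(378×10⁻⁹) = 5.255×10⁻¹⁹ J.
Energy delivered: (33.5 W m⁻²)(13.3×10⁻⁴ m²)(791 s) = 35.24 J.
Photons incident: 35.24 / 5.255×10⁻¹⁹ = 6.706×10¹⁹, i.e. 6.706×10¹⁹/6.022×10²³ = 1.114×10⁻⁴ mol.
Φ = 8.92×10⁻⁵ mol / 1.114×10⁻⁴ mol photons = 0.80.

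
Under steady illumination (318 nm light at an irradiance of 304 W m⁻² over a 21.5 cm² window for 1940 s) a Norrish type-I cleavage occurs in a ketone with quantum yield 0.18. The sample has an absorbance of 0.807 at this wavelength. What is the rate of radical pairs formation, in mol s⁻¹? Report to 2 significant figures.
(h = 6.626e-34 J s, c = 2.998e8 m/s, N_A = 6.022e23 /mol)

2.6e-7 mol s⁻¹

Photon energy at 318 nm: hc/λ = (6.626e-34)(2.998e8)/(318e-9) = 6.247e-19 J.
Energy delivered: (304 W m⁻²)(21.5e-4 m²)(1940 s) = 1268 J.
Photons incident: 1268 / 6.247e-19 = 2.030e21, i.e. 2.030e21/6.022e23 = 0.003371 mol.
Fraction absorbed: 1 − 10^(−0.807) = 0.8440.
Photons absorbed: 0.8440 × 0.003371 = 0.002845 mol.
Product formed: 0.18 × 0.002845 = 5.121e-4 mol.
Rate: 5.121e-4 / 1940 s = 2.6e-7 mol s⁻¹.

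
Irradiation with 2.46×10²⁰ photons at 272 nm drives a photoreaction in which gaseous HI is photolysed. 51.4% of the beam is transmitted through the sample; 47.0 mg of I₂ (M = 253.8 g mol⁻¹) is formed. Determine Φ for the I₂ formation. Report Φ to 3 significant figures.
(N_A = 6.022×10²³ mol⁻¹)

Φ = 0.933

Product: 47.0 mg / 253.8 g mol⁻¹ = 1.852×10⁻⁴ mol.
Moles of photons: 2.46×10²⁰ / 6.022×10²³ = 4.085×10⁻⁴ mol.
Fraction absorbed: 1 − 51.4/100 = 0.4860.
Photons absorbed: 0.4860 × 4.085×10⁻⁴ = 1.985×10⁻⁴ mol.
Φ = 1.852×10⁻⁴ mol / 1.985×10⁻⁴ mol photons = 0.933.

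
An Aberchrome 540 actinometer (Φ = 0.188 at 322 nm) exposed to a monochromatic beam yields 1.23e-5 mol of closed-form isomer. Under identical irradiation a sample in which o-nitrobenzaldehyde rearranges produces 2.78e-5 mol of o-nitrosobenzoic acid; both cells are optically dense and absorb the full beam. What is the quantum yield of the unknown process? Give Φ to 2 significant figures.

Φ = 0.42

Photons absorbed by the actinometer: 1.23e-5 / 0.188 = 6.543e-5 mol.
Φ(unknown) = 2.78e-5 / 6.543e-5 = 0.42.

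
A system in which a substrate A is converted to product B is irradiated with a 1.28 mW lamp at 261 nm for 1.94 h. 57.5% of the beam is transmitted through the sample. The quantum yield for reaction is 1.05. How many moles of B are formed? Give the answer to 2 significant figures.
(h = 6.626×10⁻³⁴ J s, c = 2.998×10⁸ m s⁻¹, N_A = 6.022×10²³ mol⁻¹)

Photon energy at 261 nm: hc/λ = (6.626×10⁻³⁴)(2.998×10⁸)/(261×10⁻⁹) = 7.611×10⁻¹⁹ J.
Energy delivered: (1.28 mW)(6984 s) = 8.940 J.
Photons incident: 8.940 / 7.611×10⁻¹⁹ = 1.175×10¹⁹, i.e. 1.175×10¹⁹/6.022×10²³ = 1.951×10⁻⁵ mol.
Fraction absorbed: 1 − 57.5/100 = 0.4250.
Photons absorbed: 0.4250 × 1.951×10⁻⁵ = 8.292×10⁻⁶ mol.
Product: Φ × n_abs = 1.05 × 8.292×10⁻⁶ = 8.707×10⁻⁶ mol.

8.7×10⁻⁶ mol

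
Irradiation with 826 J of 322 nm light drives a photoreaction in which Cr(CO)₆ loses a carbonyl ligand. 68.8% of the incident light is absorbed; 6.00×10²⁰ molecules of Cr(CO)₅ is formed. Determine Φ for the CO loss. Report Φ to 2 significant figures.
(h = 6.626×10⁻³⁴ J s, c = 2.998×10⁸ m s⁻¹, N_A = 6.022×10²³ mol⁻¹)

Product: 6.00×10²⁰ / 6.022×10²³ = 9.963×10⁻⁴ mol.
Photon energy at 322 nm: hc/λ = (6.626×10⁻³⁴)(2.998×10⁸)/(322×10⁻⁹) = 6.169×10⁻¹⁹ J.
Photons incident: 826 / 6.169×10⁻¹⁹ = 1.339×10²¹, i.e. 1.339×10²¹/6.022×10²³ = 0.002224 mol.
Photons absorbed: 0.688 × 0.002224 = 0.001530 mol.
Φ = 9.963×10⁻⁴ mol / 0.001530 mol photons = 0.65.

Φ = 0.65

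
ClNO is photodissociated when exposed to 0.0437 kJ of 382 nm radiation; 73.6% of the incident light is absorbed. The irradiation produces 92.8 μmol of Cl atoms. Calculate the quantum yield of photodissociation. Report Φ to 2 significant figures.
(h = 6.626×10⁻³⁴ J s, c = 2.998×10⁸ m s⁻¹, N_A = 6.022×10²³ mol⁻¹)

Φ = 0.90

Product: 92.8 μmol = 9.28×10⁻⁵ mol.
Photon energy at 382 nm: hc/λ = (6.626×10⁻³⁴)(2.998×10⁸)/(382×10⁻⁹) = 5.200×10⁻¹⁹ J.
Incident energy: 0.0437 kJ = 43.7 J.
Photons incident: 43.7 / 5.200×10⁻¹⁹ = 8.404×10¹⁹, i.e. 8.404×10¹⁹/6.022×10²³ = 1.396×10⁻⁴ mol.
Photons absorbed: 0.736 × 1.396×10⁻⁴ = 1.027×10⁻⁴ mol.
Φ = 9.28×10⁻⁵ mol / 1.027×10⁻⁴ mol photons = 0.90.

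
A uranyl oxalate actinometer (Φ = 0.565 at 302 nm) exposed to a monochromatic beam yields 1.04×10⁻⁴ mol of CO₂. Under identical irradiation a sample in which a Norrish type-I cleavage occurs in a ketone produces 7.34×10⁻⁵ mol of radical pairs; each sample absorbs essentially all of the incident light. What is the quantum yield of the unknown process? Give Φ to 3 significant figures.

Φ = 0.399

Photons absorbed by the actinometer: 1.04×10⁻⁴ / 0.565 = 1.841×10⁻⁴ mol.
Φ(unknown) = 7.34×10⁻⁵ / 1.841×10⁻⁴ = 0.399.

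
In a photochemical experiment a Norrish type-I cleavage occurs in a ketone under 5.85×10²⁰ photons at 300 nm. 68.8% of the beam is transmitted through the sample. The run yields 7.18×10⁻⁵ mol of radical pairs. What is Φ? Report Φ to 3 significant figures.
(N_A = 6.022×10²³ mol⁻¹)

Moles of photons: 5.85×10²⁰ / 6.022×10²³ = 9.714×10⁻⁴ mol.
Fraction absorbed: 1 − 68.8/100 = 0.3120.
Photons absorbed: 0.3120 × 9.714×10⁻⁴ = 3.031×10⁻⁴ mol.
Φ = 7.18×10⁻⁵ mol / 3.031×10⁻⁴ mol photons = 0.237.

Φ = 0.237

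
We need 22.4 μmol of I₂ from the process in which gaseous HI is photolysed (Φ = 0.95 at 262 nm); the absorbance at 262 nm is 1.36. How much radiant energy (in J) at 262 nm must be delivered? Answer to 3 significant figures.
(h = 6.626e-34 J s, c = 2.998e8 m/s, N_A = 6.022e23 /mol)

Product: 22.4 μmol = 2.24e-5 mol.
Photons that must be absorbed: 2.24e-5 / 0.95 = 2.358e-5 mol.
Fraction absorbed: 1 − 10^(−1.36) = 0.9563.
Incident photons needed: 2.358e-5 / 0.9563 = 2.466e-5 mol.
Photon energy: hc/λ = 7.582e-19 J; per mole, 4.566e5 J mol⁻¹.
Energy required: 2.466e-5 × 4.566e5 = 11.3 J.

11.3 J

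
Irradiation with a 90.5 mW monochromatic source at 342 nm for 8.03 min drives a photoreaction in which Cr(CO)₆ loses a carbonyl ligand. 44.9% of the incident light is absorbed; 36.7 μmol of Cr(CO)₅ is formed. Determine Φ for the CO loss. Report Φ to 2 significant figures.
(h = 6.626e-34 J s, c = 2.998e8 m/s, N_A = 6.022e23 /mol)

Φ = 0.66

Product: 36.7 μmol = 3.67e-5 mol.
Photon energy at 342 nm: hc/λ = (6.626e-34)(2.998e8)/(342e-9) = 5.808e-19 J.
Energy delivered: (90.5 mW)(481.8 s) = 43.60 J.
Photons incident: 43.60 / 5.808e-19 = 7.507e19, i.e. 7.507e19/6.022e23 = 1.247e-4 mol.
Photons absorbed: 0.449 × 1.247e-4 = 5.599e-5 mol.
Φ = 3.67e-5 mol / 5.599e-5 mol photons = 0.66.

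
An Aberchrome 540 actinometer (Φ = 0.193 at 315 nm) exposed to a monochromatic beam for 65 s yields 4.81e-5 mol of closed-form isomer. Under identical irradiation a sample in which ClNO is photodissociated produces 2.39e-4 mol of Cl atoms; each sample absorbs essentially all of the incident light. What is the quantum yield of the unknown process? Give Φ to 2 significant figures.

Photons absorbed by the actinometer: 4.81e-5 / 0.193 = 2.492e-4 mol.
Φ(unknown) = 2.39e-4 / 2.492e-4 = 0.96.

Φ = 0.96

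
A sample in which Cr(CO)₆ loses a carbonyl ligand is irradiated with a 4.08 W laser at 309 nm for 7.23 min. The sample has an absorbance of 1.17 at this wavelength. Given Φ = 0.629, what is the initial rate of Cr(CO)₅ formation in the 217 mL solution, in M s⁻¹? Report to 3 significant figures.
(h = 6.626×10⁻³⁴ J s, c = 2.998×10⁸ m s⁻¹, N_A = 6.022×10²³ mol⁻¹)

Photon energy at 309 nm: hc/λ = (6.626×10⁻³⁴)(2.998×10⁸)/(309×10⁻⁹) = 6.429×10⁻¹⁹ J.
Energy delivered: (4.08 W)(433.8 s) = 1770 J.
Photons incident: 1770 / 6.429×10⁻¹⁹ = 2.753×10²¹, i.e. 2.753×10²¹/6.022×10²³ = 0.004572 mol.
Fraction absorbed: 1 − 10^(−1.17) = 0.9324.
Photons absorbed: 0.9324 × 0.004572 = 0.004263 mol.
Product formed: 0.629 × 0.004263 = 0.002681 mol.
Rate: 0.002681 mol / (433.8 s × 0.217 L) = 2.85×10⁻⁵ M s⁻¹.

2.85×10⁻⁵ M s⁻¹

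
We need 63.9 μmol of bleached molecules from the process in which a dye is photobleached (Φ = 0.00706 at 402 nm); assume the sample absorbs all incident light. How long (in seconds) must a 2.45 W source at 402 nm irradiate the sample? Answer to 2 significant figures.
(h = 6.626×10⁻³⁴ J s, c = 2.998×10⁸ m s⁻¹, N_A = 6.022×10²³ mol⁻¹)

Product: 63.9 μmol = 6.39×10⁻⁵ mol.
Photons that must be absorbed: 6.39×10⁻⁵ / 0.00706 = 0.009051 mol.
Photon energy: hc/λ = 4.941×10⁻¹⁹ J; per mole, 2.975×10⁵ J mol⁻¹.
Energy required: 0.009051 × 2.975×10⁵ = 2693 J.
Time: 2693 J / 2.45 W = 1100 s.

t ≈ 1100 s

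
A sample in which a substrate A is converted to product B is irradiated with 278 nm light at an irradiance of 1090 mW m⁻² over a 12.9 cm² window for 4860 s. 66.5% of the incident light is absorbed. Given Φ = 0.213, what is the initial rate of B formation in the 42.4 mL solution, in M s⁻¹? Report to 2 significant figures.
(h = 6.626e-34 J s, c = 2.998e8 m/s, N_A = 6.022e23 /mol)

1.1e-8 M s⁻¹

Photon energy at 278 nm: hc/λ = (6.626e-34)(2.998e8)/(278e-9) = 7.146e-19 J.
Energy delivered: (1090 mW m⁻²)(12.9e-4 m²)(4860 s) = 6.834 J.
Photons incident: 6.834 / 7.146e-19 = 9.563e18, i.e. 9.563e18/6.022e23 = 1.588e-5 mol.
Photons absorbed: 0.665 × 1.588e-5 = 1.056e-5 mol.
Product formed: 0.213 × 1.056e-5 = 2.249e-6 mol.
Rate: 2.249e-6 mol / (4860 s × 0.0424 L) = 1.1e-8 M s⁻¹.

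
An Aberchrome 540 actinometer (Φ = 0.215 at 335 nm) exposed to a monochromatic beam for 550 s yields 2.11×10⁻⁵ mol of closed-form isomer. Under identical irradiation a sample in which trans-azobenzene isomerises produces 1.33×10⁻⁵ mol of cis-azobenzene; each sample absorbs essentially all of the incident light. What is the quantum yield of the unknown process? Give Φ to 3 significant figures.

Φ = 0.136

Photons absorbed by the actinometer: 2.11×10⁻⁵ / 0.215 = 9.814×10⁻⁵ mol.
Φ(unknown) = 1.33×10⁻⁵ / 9.814×10⁻⁵ = 0.136.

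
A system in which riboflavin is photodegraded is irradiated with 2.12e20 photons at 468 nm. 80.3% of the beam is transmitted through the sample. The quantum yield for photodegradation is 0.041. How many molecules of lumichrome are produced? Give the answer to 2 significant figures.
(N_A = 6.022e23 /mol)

Moles of photons: 2.12e20 / 6.022e23 = 3.520e-4 mol.
Fraction absorbed: 1 − 80.3/100 = 0.1970.
Photons absorbed: 0.1970 × 3.520e-4 = 6.934e-5 mol.
Product: Φ × n_abs = 0.041 × 6.934e-5 = 2.843e-6 mol.
As a count: 2.843e-6 × 6.022e23 = 1.7e18.

1.7e18 molecules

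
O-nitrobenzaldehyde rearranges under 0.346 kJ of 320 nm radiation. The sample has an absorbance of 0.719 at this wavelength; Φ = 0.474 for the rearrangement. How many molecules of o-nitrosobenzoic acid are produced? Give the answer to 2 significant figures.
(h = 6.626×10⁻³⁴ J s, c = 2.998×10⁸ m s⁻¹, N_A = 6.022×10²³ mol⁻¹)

Photon energy at 320 nm: hc/λ = (6.626×10⁻³⁴)(2.998×10⁸)/(320×10⁻⁹) = 6.208×10⁻¹⁹ J.
Incident energy: 0.346 kJ = 346 J.
Photons incident: 346 / 6.208×10⁻¹⁹ = 5.573×10²⁰, i.e. 5.573×10²⁰/6.022×10²³ = 9.254×10⁻⁴ mol.
Fraction absorbed: 1 − 10^(−0.719) = 0.8090.
Photons absorbed: 0.8090 × 9.254×10⁻⁴ = 7.486×10⁻⁴ mol.
Product: Φ × n_abs = 0.474 × 7.486×10⁻⁴ = 3.548×10⁻⁴ mol.
As a count: 3.548×10⁻⁴ × 6.022×10²³ = 2.1×10²⁰.

2.1×10²⁰ molecules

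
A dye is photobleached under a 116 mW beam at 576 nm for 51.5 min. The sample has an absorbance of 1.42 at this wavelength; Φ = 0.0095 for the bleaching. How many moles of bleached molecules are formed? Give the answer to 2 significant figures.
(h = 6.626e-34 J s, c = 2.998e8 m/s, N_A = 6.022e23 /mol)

1.6e-5 mol

Photon energy at 576 nm: hc/λ = (6.626e-34)(2.998e8)/(576e-9) = 3.449e-19 J.
Energy delivered: (116 mW)(3090 s) = 358.4 J.
Photons incident: 358.4 / 3.449e-19 = 1.039e21, i.e. 1.039e21/6.022e23 = 0.001725 mol.
Fraction absorbed: 1 − 10^(−1.42) = 0.9620.
Photons absorbed: 0.9620 × 0.001725 = 0.001659 mol.
Product: Φ × n_abs = 0.0095 × 0.001659 = 1.576e-5 mol.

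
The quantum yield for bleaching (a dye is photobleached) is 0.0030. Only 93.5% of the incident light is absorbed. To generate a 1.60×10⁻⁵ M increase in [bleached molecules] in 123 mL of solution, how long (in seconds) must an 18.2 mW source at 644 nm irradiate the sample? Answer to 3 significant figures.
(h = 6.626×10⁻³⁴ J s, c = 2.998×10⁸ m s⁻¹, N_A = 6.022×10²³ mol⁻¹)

Product: (1.60×10⁻⁵ M)(0.123 L) = 1.968×10⁻⁶ mol.
Photons that must be absorbed: 1.968×10⁻⁶ / 0.0030 = 6.560×10⁻⁴ mol.
Incident photons needed: 6.560×10⁻⁴ / 0.935 = 7.016×10⁻⁴ mol.
Photon energy: hc/λ = 3.085×10⁻¹⁹ J; per mole, 1.858×10⁵ J mol⁻¹.
Energy required: 7.016×10⁻⁴ × 1.858×10⁵ = 130.4 J.
Time: 130.4 J / 0.0182 W = 7160 s.

t ≈ 7160 s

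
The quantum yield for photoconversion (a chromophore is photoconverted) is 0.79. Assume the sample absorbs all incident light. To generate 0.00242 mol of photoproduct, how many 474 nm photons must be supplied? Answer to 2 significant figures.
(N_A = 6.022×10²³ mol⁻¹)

Photons that must be absorbed: 0.00242 / 0.79 = 0.003063 mol.
Photon count: 0.003063 × 6.022×10²³ = 1.8×10²¹.

1.8×10²¹ photons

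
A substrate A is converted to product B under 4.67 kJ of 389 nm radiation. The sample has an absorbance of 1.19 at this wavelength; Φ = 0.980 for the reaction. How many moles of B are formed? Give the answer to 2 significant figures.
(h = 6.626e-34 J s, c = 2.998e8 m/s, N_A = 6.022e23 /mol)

0.014 mol

Photon energy at 389 nm: hc/λ = (6.626e-34)(2.998e8)/(389e-9) = 5.107e-19 J.
Incident energy: 4.67 kJ = 4670 J.
Photons incident: 4670 / 5.107e-19 = 9.144e21, i.e. 9.144e21/6.022e23 = 0.01518 mol.
Fraction absorbed: 1 − 10^(−1.19) = 0.9354.
Photons absorbed: 0.9354 × 0.01518 = 0.01420 mol.
Product: Φ × n_abs = 0.980 × 0.01420 = 0.01392 mol.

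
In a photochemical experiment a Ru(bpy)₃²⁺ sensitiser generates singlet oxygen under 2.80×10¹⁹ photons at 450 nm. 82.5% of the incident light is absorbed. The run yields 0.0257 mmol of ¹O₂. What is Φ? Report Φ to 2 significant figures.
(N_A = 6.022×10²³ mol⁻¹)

Product: 0.0257 mmol = 2.57×10⁻⁵ mol.
Moles of photons: 2.80×10¹⁹ / 6.022×10²³ = 4.650×10⁻⁵ mol.
Photons absorbed: 0.825 × 4.650×10⁻⁵ = 3.836×10⁻⁵ mol.
Φ = 2.57×10⁻⁵ mol / 3.836×10⁻⁵ mol photons = 0.67.

Φ = 0.67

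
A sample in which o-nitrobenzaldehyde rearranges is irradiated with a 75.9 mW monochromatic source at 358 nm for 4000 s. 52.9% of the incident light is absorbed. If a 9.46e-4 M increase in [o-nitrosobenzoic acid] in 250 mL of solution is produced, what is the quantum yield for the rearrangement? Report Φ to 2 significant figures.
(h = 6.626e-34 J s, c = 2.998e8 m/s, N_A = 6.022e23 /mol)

Φ = 0.49

Product: (9.46e-4 M)(0.25 L) = 2.365e-4 mol.
Photon energy at 358 nm: hc/λ = (6.626e-34)(2.998e8)/(358e-9) = 5.549e-19 J.
Energy delivered: (75.9 mW)(4000 s) = 303.6 J.
Photons incident: 303.6 / 5.549e-19 = 5.471e20, i.e. 5.471e20/6.022e23 = 9.085e-4 mol.
Photons absorbed: 0.529 × 9.085e-4 = 4.806e-4 mol.
Φ = 2.365e-4 mol / 4.806e-4 mol photons = 0.49.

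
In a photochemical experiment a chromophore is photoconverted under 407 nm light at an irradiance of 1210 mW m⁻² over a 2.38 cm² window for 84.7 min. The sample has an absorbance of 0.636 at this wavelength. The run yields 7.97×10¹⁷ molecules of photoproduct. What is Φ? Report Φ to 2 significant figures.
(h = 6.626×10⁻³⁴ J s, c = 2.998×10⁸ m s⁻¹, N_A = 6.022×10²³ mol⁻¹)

Product: 7.97×10¹⁷ / 6.022×10²³ = 1.323×10⁻⁶ mol.
Photon energy at 407 nm: hc/λ = (6.626×10⁻³⁴)(2.998×10⁸)/(407×10⁻⁹) = 4.881×10⁻¹⁹ J.
Energy delivered: (1210 mW m⁻²)(2.38×10⁻⁴ m²)(5082 s) = 1.464 J.
Photons incident: 1.464 / 4.881×10⁻¹⁹ = 2.999×10¹⁸, i.e. 2.999×10¹⁸/6.022×10²³ = 4.980×10⁻⁶ mol.
Fraction absorbed: 1 − 10^(−0.636) = 0.7688.
Photons absorbed: 0.7688 × 4.980×10⁻⁶ = 3.829×10⁻⁶ mol.
Φ = 1.323×10⁻⁶ mol / 3.829×10⁻⁶ mol photons = 0.35.

Φ = 0.35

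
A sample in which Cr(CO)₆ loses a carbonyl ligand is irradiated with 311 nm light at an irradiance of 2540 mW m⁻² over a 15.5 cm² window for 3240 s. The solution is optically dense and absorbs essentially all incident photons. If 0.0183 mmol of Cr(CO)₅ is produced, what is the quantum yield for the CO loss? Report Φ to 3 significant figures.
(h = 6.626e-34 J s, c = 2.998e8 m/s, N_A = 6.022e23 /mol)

Product: 0.0183 mmol = 1.83e-5 mol.
Photon energy at 311 nm: hc/λ = (6.626e-34)(2.998e8)/(311e-9) = 6.387e-19 J.
Energy delivered: (2540 mW m⁻²)(15.5e-4 m²)(3240 s) = 12.76 J.
Photons incident: 12.76 / 6.387e-19 = 1.998e19, i.e. 1.998e19/6.022e23 = 3.318e-5 mol.
Φ = 1.83e-5 mol / 3.318e-5 mol photons = 0.552.

Φ = 0.552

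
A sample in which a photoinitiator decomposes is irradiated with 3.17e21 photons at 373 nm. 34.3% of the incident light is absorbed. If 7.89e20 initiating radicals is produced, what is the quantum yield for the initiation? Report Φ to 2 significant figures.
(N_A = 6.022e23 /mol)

Product: 7.89e20 / 6.022e23 = 0.001310 mol.
Moles of photons: 3.17e21 / 6.022e23 = 0.005264 mol.
Photons absorbed: 0.343 × 0.005264 = 0.001806 mol.
Φ = 0.001310 mol / 0.001806 mol photons = 0.73.

Φ = 0.73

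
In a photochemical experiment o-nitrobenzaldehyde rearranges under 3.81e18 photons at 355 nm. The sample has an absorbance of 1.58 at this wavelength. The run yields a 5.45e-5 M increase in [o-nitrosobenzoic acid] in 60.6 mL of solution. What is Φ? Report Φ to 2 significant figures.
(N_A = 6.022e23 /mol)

Φ = 0.54

Product: (5.45e-5 M)(0.0606 L) = 3.303e-6 mol.
Moles of photons: 3.81e18 / 6.022e23 = 6.327e-6 mol.
Fraction absorbed: 1 − 10^(−1.58) = 0.9737.
Photons absorbed: 0.9737 × 6.327e-6 = 6.161e-6 mol.
Φ = 3.303e-6 mol / 6.161e-6 mol photons = 0.54.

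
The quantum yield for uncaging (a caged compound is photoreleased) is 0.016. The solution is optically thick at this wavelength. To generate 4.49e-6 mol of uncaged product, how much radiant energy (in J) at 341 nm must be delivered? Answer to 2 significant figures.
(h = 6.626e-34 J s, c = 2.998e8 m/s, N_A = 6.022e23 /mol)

Photons that must be absorbed: 4.49e-6 / 0.016 = 2.806e-4 mol.
Photon energy: hc/λ = 5.825e-19 J; per mole, 3.508e5 J mol⁻¹.
Energy required: 2.806e-4 × 3.508e5 = 98 J.

98 J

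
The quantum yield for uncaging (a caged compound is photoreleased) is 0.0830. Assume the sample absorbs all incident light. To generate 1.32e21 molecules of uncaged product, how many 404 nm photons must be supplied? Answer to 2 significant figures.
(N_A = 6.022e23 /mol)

1.6e22 photons

Product: 1.32e21 / 6.022e23 = 0.002192 mol.
Photons that must be absorbed: 0.002192 / 0.0830 = 0.02641 mol.
Photon count: 0.02641 × 6.022e23 = 1.6e22.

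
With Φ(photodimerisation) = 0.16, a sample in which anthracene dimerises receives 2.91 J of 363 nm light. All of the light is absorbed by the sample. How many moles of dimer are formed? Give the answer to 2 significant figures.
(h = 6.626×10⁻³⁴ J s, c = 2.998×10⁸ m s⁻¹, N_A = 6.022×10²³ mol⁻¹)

Photon energy at 363 nm: hc/λ = (6.626×10⁻³⁴)(2.998×10⁸)/(363×10⁻⁹) = 5.472×10⁻¹⁹ J.
Photons incident: 2.91 / 5.472×10⁻¹⁹ = 5.318×10¹⁸, i.e. 5.318×10¹⁸/6.022×10²³ = 8.831×10⁻⁶ mol.
Product: Φ × n_abs = 0.16 × 8.831×10⁻⁶ = 1.413×10⁻⁶ mol.

1.4×10⁻⁶ mol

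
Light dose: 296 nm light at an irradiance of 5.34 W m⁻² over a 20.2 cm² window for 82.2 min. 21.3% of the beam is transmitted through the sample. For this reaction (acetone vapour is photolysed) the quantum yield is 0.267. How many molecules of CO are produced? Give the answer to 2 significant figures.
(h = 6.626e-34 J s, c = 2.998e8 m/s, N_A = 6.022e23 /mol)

Photon energy at 296 nm: hc/λ = (6.626e-34)(2.998e8)/(296e-9) = 6.711e-19 J.
Energy delivered: (5.34 W m⁻²)(20.2e-4 m²)(4932 s) = 53.20 J.
Photons incident: 53.20 / 6.711e-19 = 7.927e19, i.e. 7.927e19/6.022e23 = 1.316e-4 mol.
Fraction absorbed: 1 − 21.3/100 = 0.7870.
Photons absorbed: 0.7870 × 1.316e-4 = 1.036e-4 mol.
Product: Φ × n_abs = 0.267 × 1.036e-4 = 2.766e-5 mol.
As a count: 2.766e-5 × 6.022e23 = 1.7e19.

1.7e19 molecules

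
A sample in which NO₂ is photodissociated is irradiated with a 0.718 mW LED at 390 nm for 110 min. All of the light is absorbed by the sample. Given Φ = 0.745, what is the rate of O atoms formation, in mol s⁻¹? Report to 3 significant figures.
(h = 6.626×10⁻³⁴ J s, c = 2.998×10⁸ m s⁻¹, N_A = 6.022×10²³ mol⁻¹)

Photon energy at 390 nm: hc/λ = (6.626×10⁻³⁴)(2.998×10⁸)/(390×10⁻⁹) = 5.094×10⁻¹⁹ J.
Energy delivered: (0.718 mW)(6600 s) = 4.739 J.
Photons incident: 4.739 / 5.094×10⁻¹⁹ = 9.303×10¹⁸, i.e. 9.303×10¹⁸/6.022×10²³ = 1.545×10⁻⁵ mol.
Product formed: 0.745 × 1.545×10⁻⁵ = 1.151×10⁻⁵ mol.
Rate: 1.151×10⁻⁵ / 6600 s = 1.74×10⁻⁹ mol s⁻¹.

1.74×10⁻⁹ mol s⁻¹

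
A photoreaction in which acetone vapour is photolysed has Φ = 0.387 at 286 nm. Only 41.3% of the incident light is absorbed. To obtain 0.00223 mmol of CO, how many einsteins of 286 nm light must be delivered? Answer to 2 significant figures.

Product: 0.00223 mmol = 2.23×10⁻⁶ mol.
Photons that must be absorbed: 2.23×10⁻⁶ / 0.387 = 5.762×10⁻⁶ mol.
Incident photons needed: 5.762×10⁻⁶ / 0.413 = 1.395×10⁻⁵ mol.

1.4×10⁻⁵ einstein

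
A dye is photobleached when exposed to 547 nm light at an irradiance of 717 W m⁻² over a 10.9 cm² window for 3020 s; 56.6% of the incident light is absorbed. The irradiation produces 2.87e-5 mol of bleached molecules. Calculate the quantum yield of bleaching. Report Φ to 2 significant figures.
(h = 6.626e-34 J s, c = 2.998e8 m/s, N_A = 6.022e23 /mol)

Photon energy at 547 nm: hc/λ = (6.626e-34)(2.998e8)/(547e-9) = 3.632e-19 J.
Energy delivered: (717 W m⁻²)(10.9e-4 m²)(3020 s) = 2360 J.
Photons incident: 2360 / 3.632e-19 = 6.498e21, i.e. 6.498e21/6.022e23 = 0.01079 mol.
Photons absorbed: 0.566 × 0.01079 = 0.006107 mol.
Φ = 2.87e-5 mol / 0.006107 mol photons = 0.0047.

Φ = 0.0047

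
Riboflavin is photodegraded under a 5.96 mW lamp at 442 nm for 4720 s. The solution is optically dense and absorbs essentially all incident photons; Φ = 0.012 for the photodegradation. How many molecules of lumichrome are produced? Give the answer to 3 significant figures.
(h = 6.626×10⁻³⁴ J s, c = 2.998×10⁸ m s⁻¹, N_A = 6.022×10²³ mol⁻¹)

Photon energy at 442 nm: hc/λ = (6.626×10⁻³⁴)(2.998×10⁸)/(442×10⁻⁹) = 4.494×10⁻¹⁹ J.
Energy delivered: (5.96 mW)(4720 s) = 28.13 J.
Photons incident: 28.13 / 4.494×10⁻¹⁹ = 6.259×10¹⁹, i.e. 6.259×10¹⁹/6.022×10²³ = 1.039×10⁻⁴ mol.
Product: Φ × n_abs = 0.012 × 1.039×10⁻⁴ = 1.247×10⁻⁶ mol.
As a count: 1.247×10⁻⁶ × 6.022×10²³ = 7.51×10¹⁷.

7.51×10¹⁷ molecules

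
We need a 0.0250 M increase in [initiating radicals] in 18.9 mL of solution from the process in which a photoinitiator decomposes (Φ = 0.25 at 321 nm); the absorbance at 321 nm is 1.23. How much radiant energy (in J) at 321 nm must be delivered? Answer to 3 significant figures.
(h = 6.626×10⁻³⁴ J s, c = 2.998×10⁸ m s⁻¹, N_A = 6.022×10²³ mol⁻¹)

Product: (0.0250 M)(0.0189 L) = 4.725×10⁻⁴ mol.
Photons that must be absorbed: 4.725×10⁻⁴ / 0.25 = 0.001890 mol.
Fraction absorbed: 1 − 10^(−1.23) = 0.9411.
Incident photons needed: 0.001890 / 0.9411 = 0.002008 mol.
Photon energy: hc/λ = 6.188×10⁻¹⁹ J; per mole, 3.726×10⁵ J mol⁻¹.
Energy required: 0.002008 × 3.726×10⁵ = 748 J.

748 J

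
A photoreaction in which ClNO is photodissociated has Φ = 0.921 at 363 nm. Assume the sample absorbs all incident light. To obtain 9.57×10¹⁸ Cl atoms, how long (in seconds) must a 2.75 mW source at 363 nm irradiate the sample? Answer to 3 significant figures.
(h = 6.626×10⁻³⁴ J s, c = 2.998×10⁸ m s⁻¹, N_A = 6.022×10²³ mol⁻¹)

Product: 9.57×10¹⁸ / 6.022×10²³ = 1.589×10⁻⁵ mol.
Photons that must be absorbed: 1.589×10⁻⁵ / 0.921 = 1.725×10⁻⁵ mol.
Photon energy: hc/λ = 5.472×10⁻¹⁹ J; per mole, 3.295×10⁵ J mol⁻¹.
Energy required: 1.725×10⁻⁵ × 3.295×10⁵ = 5.684 J.
Time: 5.684 J / 0.00275 W = 2070 s.

t ≈ 2070 s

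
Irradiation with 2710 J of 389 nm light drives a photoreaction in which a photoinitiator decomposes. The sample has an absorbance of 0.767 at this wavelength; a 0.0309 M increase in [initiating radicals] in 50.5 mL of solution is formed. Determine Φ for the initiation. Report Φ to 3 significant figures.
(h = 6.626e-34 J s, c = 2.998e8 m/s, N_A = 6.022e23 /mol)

Product: (0.0309 M)(0.0505 L) = 0.001560 mol.
Photon energy at 389 nm: hc/λ = (6.626e-34)(2.998e8)/(389e-9) = 5.107e-19 J.
Photons incident: 2710 / 5.107e-19 = 5.306e21, i.e. 5.306e21/6.022e23 = 0.008811 mol.
Fraction absorbed: 1 − 10^(−0.767) = 0.8290.
Photons absorbed: 0.8290 × 0.008811 = 0.007304 mol.
Φ = 0.001560 mol / 0.007304 mol photons = 0.214.

Φ = 0.214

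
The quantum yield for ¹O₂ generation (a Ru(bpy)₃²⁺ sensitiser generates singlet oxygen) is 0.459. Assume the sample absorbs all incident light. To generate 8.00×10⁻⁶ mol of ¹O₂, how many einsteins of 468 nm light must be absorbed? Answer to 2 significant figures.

Photons that must be absorbed: 8.00×10⁻⁶ / 0.459 = 1.743×10⁻⁵ mol.

1.7×10⁻⁵ einstein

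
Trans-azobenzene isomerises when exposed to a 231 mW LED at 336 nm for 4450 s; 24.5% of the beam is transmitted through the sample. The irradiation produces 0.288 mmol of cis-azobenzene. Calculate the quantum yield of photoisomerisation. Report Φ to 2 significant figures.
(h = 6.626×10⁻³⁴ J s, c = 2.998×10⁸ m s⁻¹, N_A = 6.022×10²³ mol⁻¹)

Product: 0.288 mmol = 2.88×10⁻⁴ mol.
Photon energy at 336 nm: hc/λ = (6.626×10⁻³⁴)(2.998×10⁸)/(336×10⁻⁹) = 5.912×10⁻¹⁹ J.
Energy delivered: (231 mW)(4450 s) = 1028 J.
Photons incident: 1028 / 5.912×10⁻¹⁹ = 1.739×10²¹, i.e. 1.739×10²¹/6.022×10²³ = 0.002888 mol.
Fraction absorbed: 1 − 24.5/100 = 0.7550.
Photons absorbed: 0.7550 × 0.002888 = 0.002180 mol.
Φ = 2.88×10⁻⁴ mol / 0.002180 mol photons = 0.13.

Φ = 0.13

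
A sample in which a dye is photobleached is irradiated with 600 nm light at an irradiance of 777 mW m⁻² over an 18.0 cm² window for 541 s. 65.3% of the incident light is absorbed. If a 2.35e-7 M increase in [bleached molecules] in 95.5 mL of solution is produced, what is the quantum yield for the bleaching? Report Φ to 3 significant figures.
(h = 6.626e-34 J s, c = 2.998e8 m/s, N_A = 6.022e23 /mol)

Φ = 0.00906

Product: (2.35e-7 M)(0.0955 L) = 2.244e-8 mol.
Photon energy at 600 nm: hc/λ = (6.626e-34)(2.998e8)/(600e-9) = 3.311e-19 J.
Energy delivered: (777 mW m⁻²)(18.0e-4 m²)(541 s) = 0.7566 J.
Photons incident: 0.7566 / 3.311e-19 = 2.285e18, i.e. 2.285e18/6.022e23 = 3.794e-6 mol.
Photons absorbed: 0.653 × 3.794e-6 = 2.477e-6 mol.
Φ = 2.244e-8 mol / 2.477e-6 mol photons = 0.00906.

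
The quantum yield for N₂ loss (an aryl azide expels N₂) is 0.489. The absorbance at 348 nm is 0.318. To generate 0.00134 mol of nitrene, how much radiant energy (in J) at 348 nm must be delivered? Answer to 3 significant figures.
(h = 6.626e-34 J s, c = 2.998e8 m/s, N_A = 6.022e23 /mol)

1810 J

Photons that must be absorbed: 0.00134 / 0.489 = 0.002740 mol.
Fraction absorbed: 1 − 10^(−0.318) = 0.5192.
Incident photons needed: 0.002740 / 0.5192 = 0.005277 mol.
Photon energy: hc/λ = 5.708e-19 J; per mole, 3.437e5 J mol⁻¹.
Energy required: 0.005277 × 3.437e5 = 1810 J.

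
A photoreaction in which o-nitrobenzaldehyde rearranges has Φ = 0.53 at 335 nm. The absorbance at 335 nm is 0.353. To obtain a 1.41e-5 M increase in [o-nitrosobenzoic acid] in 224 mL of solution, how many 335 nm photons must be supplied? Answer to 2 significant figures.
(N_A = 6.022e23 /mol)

6.4e18 photons

Product: (1.41e-5 M)(0.224 L) = 3.158e-6 mol.
Photons that must be absorbed: 3.158e-6 / 0.53 = 5.958e-6 mol.
Fraction absorbed: 1 − 10^(−0.353) = 0.5564.
Incident photons needed: 5.958e-6 / 0.5564 = 1.071e-5 mol.
Photon count: 1.071e-5 × 6.022e23 = 6.4e18.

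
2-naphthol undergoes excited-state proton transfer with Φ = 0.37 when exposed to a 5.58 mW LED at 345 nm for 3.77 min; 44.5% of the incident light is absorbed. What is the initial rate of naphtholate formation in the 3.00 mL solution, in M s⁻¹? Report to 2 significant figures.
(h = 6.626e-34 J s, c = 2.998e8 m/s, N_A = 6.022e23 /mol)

Photon energy at 345 nm: hc/λ = (6.626e-34)(2.998e8)/(345e-9) = 5.758e-19 J.
Energy delivered: (5.58 mW)(226.2 s) = 1.262 J.
Photons incident: 1.262 / 5.758e-19 = 2.192e18, i.e. 2.192e18/6.022e23 = 3.640e-6 mol.
Photons absorbed: 0.445 × 3.640e-6 = 1.620e-6 mol.
Product formed: 0.37 × 1.620e-6 = 5.994e-7 mol.
Rate: 5.994e-7 mol / (226.2 s × 0.003 L) = 8.8e-7 M s⁻¹.

8.8e-7 M s⁻¹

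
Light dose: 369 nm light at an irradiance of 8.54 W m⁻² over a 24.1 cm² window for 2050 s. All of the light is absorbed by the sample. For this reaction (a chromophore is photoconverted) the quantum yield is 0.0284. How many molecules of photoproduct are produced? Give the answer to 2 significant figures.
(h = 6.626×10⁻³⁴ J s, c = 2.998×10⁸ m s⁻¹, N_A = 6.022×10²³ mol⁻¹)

Photon energy at 369 nm: hc/λ = (6.626×10⁻³⁴)(2.998×10⁸)/(369×10⁻⁹) = 5.383×10⁻¹⁹ J.
Energy delivered: (8.54 W m⁻²)(24.1×10⁻⁴ m²)(2050 s) = 42.19 J.
Photons incident: 42.19 / 5.383×10⁻¹⁹ = 7.838×10¹⁹, i.e. 7.838×10¹⁹/6.022×10²³ = 1.302×10⁻⁴ mol.
Product: Φ × n_abs = 0.0284 × 1.302×10⁻⁴ = 3.698×10⁻⁶ mol.
As a count: 3.698×10⁻⁶ × 6.022×10²³ = 2.2×10¹⁸.

2.2×10¹⁸ molecules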